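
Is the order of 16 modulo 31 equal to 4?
No, the actual order is 5, not 4.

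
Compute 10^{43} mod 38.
34

Using successive squaring:
Binary expansion of 43: 101011
Powers of 10 mod 38 (each is the square of the previous):
  10^1 ≡ 10 (mod 38)
  10^2 ≡ 10² = 100 ≡ 24 (mod 38)
  10^4 ≡ 24² = 576 ≡ 6 (mod 38)
  10^8 ≡ 6² = 36 ≡ 36 (mod 38)
  10^16 ≡ 36² = 1296 ≡ 4 (mod 38)
  10^32 ≡ 4² = 16 ≡ 16 (mod 38)
43 = 32 + 8 + 2 + 1, so 10^43 = 10^32 × 10^8 × 10^2 × 10^1 ≡ 16 × 36 × 24 × 10 (mod 38)
Multiplying step by step:
  16 × 36 = 576 ≡ 6 (mod 38)
  6 × 24 = 144 ≡ 30 (mod 38)
  30 × 10 = 300 ≡ 34 (mod 38)
Result: 10^43 ≡ 34 (mod 38)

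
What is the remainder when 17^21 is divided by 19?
Using Fermat: 17^{18} ≡ 1 (mod 19). 21 ≡ 3 (mod 18). So 17^{21} ≡ 17^{3} ≡ 11 (mod 19)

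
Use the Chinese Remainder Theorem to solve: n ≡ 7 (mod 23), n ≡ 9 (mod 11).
53

Using the Chinese Remainder Theorem:
M = product of moduli = 253
For equation 1: M_1 = 11, 11 ≡ 11 (mod 23), inverse of 11 mod 23 is 21 (check: 11 × 21 = 231 ≡ 1 (mod 23))
For equation 2: M_2 = 23, 23 ≡ 1 (mod 11), inverse of 23 mod 11 is 1 (check: 1 × 1 = 1 ≡ 1 (mod 11))
Combine: n ≡ Σ r_i×M_i×(M_i⁻¹ mod m_i) = 7×11×21 + 9×23×1 = 1617 + 207 = 1824
1824 mod 253 = 53
n ≡ 53 (mod 253)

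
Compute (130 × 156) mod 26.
0

(130 × 156) = 20280
20280 mod 26 = 0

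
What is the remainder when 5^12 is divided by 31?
Using repeated squaring. 12 = 8 + 4 (binary 1100). Repeated squaring mod 31: 5^1 ≡ 5; 5^2 ≡ 5² = 25 ≡ 25; 5^4 ≡ 25² = 625 ≡ 5; 5^8 ≡ 5² = 25 ≡ 25. Multiply: 5^12 = 5^8 × 5^4 ≡ 25 × 5 (mod 31): 25 × 5 = 125 ≡ 1. So 5^12 ≡ 1 (mod 31).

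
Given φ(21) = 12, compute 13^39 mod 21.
By Euler: 13^{12} ≡ 1 (mod 21) since gcd(13, 21) = 1. 39 = 3×12 + 3. So 13^{39} ≡ 13^{3} ≡ 13 (mod 21)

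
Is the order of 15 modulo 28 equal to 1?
No, the actual order is 2, not 1.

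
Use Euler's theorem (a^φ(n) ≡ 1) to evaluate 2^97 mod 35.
By Euler: 2^{24} ≡ 1 (mod 35) since gcd(2, 35) = 1. 97 = 4×24 + 1. So 2^{97} ≡ 2^{1} ≡ 2 (mod 35)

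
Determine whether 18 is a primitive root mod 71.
p - 1 = 70 has prime divisors 2, 5, 7. Check 18^(70/q) mod 71 for each: 18^(70/2) = 18^35 ≡ 1, 18^(70/5) = 18^14 ≡ 57, 18^(70/7) = 18^10 ≡ 37 (mod 71). Since 18^35 ≡ 1 (mod 71), the order of 18 divides 35 (in fact the order is 35) ≠ 70, so it is not a primitive root.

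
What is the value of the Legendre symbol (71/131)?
(71/131) = 71^{65} mod 131 = -1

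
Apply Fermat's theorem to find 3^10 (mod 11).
By Fermat's Little Theorem, 3^{10} ≡ 1 (mod 11) since 11 is prime and gcd(3, 11) = 1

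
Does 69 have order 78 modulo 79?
p - 1 = 78 has prime divisors 2, 3, 13. Check 69^(78/q) mod 79 for each: 69^(78/2) = 69^39 ≡ 78, 69^(78/3) = 69^26 ≡ 1, 69^(78/13) = 69^6 ≡ 18 (mod 79). Since 69^26 ≡ 1 (mod 79), the order of 69 divides 26 (in fact the order is 26) ≠ 78, so it is not a primitive root.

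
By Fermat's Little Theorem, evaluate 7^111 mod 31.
By Fermat: 7^{30} ≡ 1 (mod 31). 111 = 3×30 + 21. So 7^{111} ≡ 7^{21} ≡ 4 (mod 31)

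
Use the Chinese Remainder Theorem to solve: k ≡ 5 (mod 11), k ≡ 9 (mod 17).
M = 11 × 17 = 187. M₁ = 17, y₁ ≡ 2 (mod 11). M₂ = 11, y₂ ≡ 14 (mod 17). k = 5×17×2 + 9×11×14 ≡ 60 (mod 187)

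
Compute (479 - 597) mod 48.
26

(479 - 597) = -118
-118 mod 48 = 26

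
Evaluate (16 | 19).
(16/19) = 16^{9} mod 19 = 1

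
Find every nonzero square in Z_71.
QRs mod 71: {1, 2, 3, 4, 5, 6, 8, 9, 10, 12, 15, 16, 18, 19, 20, 24, 25, 27, 29, 30, 32, 36, 37, 38, 40, 43, 45, 48, 49, 50, 54, 57, 58, 60, 64}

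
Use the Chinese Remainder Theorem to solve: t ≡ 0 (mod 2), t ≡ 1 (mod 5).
M = 2 × 5 = 10. M₁ = 5, y₁ ≡ 1 (mod 2). M₂ = 2, y₂ ≡ 3 (mod 5). t = 0×5×1 + 1×2×3 ≡ 6 (mod 10)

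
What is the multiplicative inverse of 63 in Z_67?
50

Using Extended Euclidean Algorithm:
gcd(63, 67) = 1
Bezout coefficients: 63 × -17 + 67 × 16 = 1
So 63 × -17 ≡ 1 (mod 67)
The inverse is -17 mod 67 = 50
Verification: 63 × 50 = 3150 = 47 × 67 + 1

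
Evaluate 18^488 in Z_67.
Using Fermat: 18^{66} ≡ 1 (mod 67). 488 ≡ 26 (mod 66). So 18^{488} ≡ 18^{26} ≡ 55 (mod 67)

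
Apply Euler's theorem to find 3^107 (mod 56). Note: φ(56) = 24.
By Euler: 3^{24} ≡ 1 (mod 56) since gcd(3, 56) = 1. 107 = 4×24 + 11. So 3^{107} ≡ 3^{11} ≡ 19 (mod 56)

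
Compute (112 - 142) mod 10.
0

(112 - 142) = -30
-30 mod 10 = 0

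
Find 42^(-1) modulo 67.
8

Using Extended Euclidean Algorithm:
gcd(42, 67) = 1
Bezout coefficients: 42 × 8 + 67 × -5 = 1
So 42 × 8 ≡ 1 (mod 67)
The inverse is 8 mod 67 = 8
Verification: 42 × 8 = 336 = 5 × 67 + 1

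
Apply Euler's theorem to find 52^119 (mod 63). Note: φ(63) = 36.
By Euler: 52^{36} ≡ 1 (mod 63) since gcd(52, 63) = 1. 119 = 3×36 + 11. So 52^{119} ≡ 52^{11} ≡ 40 (mod 63)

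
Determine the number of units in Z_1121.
1044

Prime factorization: 1121 = 19 × 59
Using the formula φ(n) = n × Π(1 - 1/p) for each prime factor p:
φ(1121) = 1121 × (1 - 1/19) × (1 - 1/59)
φ(1121) = 1044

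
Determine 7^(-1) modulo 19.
7^(-1) ≡ 11 (mod 19). Verification: 7 × 11 = 77 ≡ 1 (mod 19)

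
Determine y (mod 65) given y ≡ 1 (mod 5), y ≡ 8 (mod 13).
21

Using the Chinese Remainder Theorem:
M = product of moduli = 65
For equation 1: M_1 = 13, 13 ≡ 3 (mod 5), inverse of 13 mod 5 is 2 (check: 3 × 2 = 6 ≡ 1 (mod 5))
For equation 2: M_2 = 5, 5 ≡ 5 (mod 13), inverse of 5 mod 13 is 8 (check: 5 × 8 = 40 ≡ 1 (mod 13))
Combine: y ≡ Σ r_i×M_i×(M_i⁻¹ mod m_i) = 1×13×2 + 8×5×8 = 26 + 320 = 346
346 mod 65 = 21
y ≡ 21 (mod 65)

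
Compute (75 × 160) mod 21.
9

(75 × 160) = 12000
12000 mod 21 = 9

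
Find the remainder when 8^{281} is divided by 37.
By Fermat: 8^{36} ≡ 1 (mod 37). 281 = 7×36 + 29. So 8^{281} ≡ 8^{29} ≡ 23 (mod 37)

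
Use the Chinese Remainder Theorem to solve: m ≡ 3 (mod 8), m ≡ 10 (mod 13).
M = 8 × 13 = 104. M₁ = 13, y₁ ≡ 5 (mod 8). M₂ = 8, y₂ ≡ 5 (mod 13). m = 3×13×5 + 10×8×5 ≡ 75 (mod 104)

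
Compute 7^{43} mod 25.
18

Using successive squaring:
Binary expansion of 43: 101011
Powers of 7 mod 25 (each is the square of the previous):
  7^1 ≡ 7 (mod 25)
  7^2 ≡ 7² = 49 ≡ 24 (mod 25)
  7^4 ≡ 24² = 576 ≡ 1 (mod 25)
  7^8 ≡ 1² = 1 ≡ 1 (mod 25)
  7^16 ≡ 1² = 1 ≡ 1 (mod 25)
  7^32 ≡ 1² = 1 ≡ 1 (mod 25)
43 = 32 + 8 + 2 + 1, so 7^43 = 7^32 × 7^8 × 7^2 × 7^1 ≡ 1 × 1 × 24 × 7 (mod 25)
Multiplying step by step:
  1 × 1 = 1 ≡ 1 (mod 25)
  1 × 24 = 24 ≡ 24 (mod 25)
  24 × 7 = 168 ≡ 18 (mod 25)
Result: 7^43 ≡ 18 (mod 25)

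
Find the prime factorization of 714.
2 × 3 × 7 × 17

Divide by primes starting from smallest:
714 ÷ 2 = 357
357 ÷ 3 = 119
119 ÷ 7 = 17
17 ÷ 17 = 1

714 = 2 × 3 × 7 × 17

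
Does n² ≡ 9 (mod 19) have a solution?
By Euler's criterion: 9^{9} ≡ 1 (mod 19). Since this equals 1, 9 is a QR.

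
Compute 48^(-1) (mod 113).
48^(-1) ≡ 73 (mod 113). Verification: 48 × 73 = 3504 ≡ 1 (mod 113)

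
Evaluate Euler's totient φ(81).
54

Prime factorization: 81 = 3^4
Using the formula φ(n) = n × Π(1 - 1/p) for each prime factor p:
φ(81) = 81 × (1 - 1/3)
φ(81) = 54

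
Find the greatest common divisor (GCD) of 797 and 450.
1

Using the Euclidean algorithm:
797 = 1 × 450 + 347
450 = 1 × 347 + 103
347 = 3 × 103 + 38
103 = 2 × 38 + 27
38 = 1 × 27 + 11
27 = 2 × 11 + 5
11 = 2 × 5 + 1
5 = 5 × 1 + 0

GCD(797, 450) = 1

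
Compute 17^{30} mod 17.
0

Using successive squaring:
Binary expansion of 30: 11110
Powers of 17 mod 17 (each is the square of the previous):
  17^1 ≡ 0 (mod 17)
  17^2 ≡ 0² = 0 ≡ 0 (mod 17)
  17^4 ≡ 0² = 0 ≡ 0 (mod 17)
  17^8 ≡ 0² = 0 ≡ 0 (mod 17)
  17^16 ≡ 0² = 0 ≡ 0 (mod 17)
30 = 16 + 8 + 4 + 2, so 17^30 = 17^16 × 17^8 × 17^4 × 17^2 ≡ 0 × 0 × 0 × 0 (mod 17)
Multiplying step by step:
  0 × 0 = 0 ≡ 0 (mod 17)
  0 × 0 = 0 ≡ 0 (mod 17)
  0 × 0 = 0 ≡ 0 (mod 17)
Result: 17^30 ≡ 0 (mod 17)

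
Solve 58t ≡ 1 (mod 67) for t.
52

Using Extended Euclidean Algorithm:
gcd(58, 67) = 1
Bezout coefficients: 58 × -15 + 67 × 13 = 1
So 58 × -15 ≡ 1 (mod 67)
The inverse is -15 mod 67 = 52
Verification: 58 × 52 = 3016 = 45 × 67 + 1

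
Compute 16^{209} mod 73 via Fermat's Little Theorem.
37

By Fermat's Little Theorem, a^(p-1) ≡ 1 (mod p) for prime p and gcd(a, p) = 1
Here p = 73, so 16^72 ≡ 1 (mod 73)
We can reduce the exponent: 209 mod 72 = 65
So 16^209 ≡ 16^65 (mod 73)
Computing: 16^65 mod 73 = 37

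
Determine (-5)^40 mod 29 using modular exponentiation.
Using Fermat: (-5)^{28} ≡ 1 (mod 29). 40 ≡ 12 (mod 28). So (-5)^{40} ≡ (-5)^{12} ≡ 7 (mod 29)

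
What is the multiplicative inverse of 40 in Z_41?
40^(-1) ≡ 40 (mod 41). Verification: 40 × 40 = 1600 ≡ 1 (mod 41)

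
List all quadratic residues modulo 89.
QRs mod 89: {1, 2, 4, 5, 8, 9, 10, 11, 16, 17, 18, 20, 21, 22, 25, 32, 34, 36, 39, 40, 42, 44, 45, 47, 49, 50, 53, 55, 57, 64, 67, 68, 69, 71, 72, 73, 78, 79, 80, 81, 84, 85, 87, 88}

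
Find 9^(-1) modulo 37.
33

Using Extended Euclidean Algorithm:
gcd(9, 37) = 1
Bezout coefficients: 9 × -4 + 37 × 1 = 1
So 9 × -4 ≡ 1 (mod 37)
The inverse is -4 mod 37 = 33
Verification: 9 × 33 = 297 = 8 × 37 + 1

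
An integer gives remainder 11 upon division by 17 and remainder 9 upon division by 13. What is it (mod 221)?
M = 17 × 13 = 221. M₁ = 13, y₁ ≡ 4 (mod 17). M₂ = 17, y₂ ≡ 10 (mod 13). z = 11×13×4 + 9×17×10 ≡ 113 (mod 221). The smallest positive such number is 113.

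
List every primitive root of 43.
Primitive roots mod 43: {3, 5, 12, 18, 19, 20, 26, 28, 29, 30, 33, 34}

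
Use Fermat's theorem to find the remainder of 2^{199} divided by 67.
2

By Fermat's Little Theorem, a^(p-1) ≡ 1 (mod p) for prime p and gcd(a, p) = 1
Here p = 67, so 2^66 ≡ 1 (mod 67)
We can reduce the exponent: 199 mod 66 = 1
So 2^199 ≡ 2^1 (mod 67)
Computing: 2^1 mod 67 = 2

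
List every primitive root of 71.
Primitive roots mod 71: {7, 11, 13, 21, 22, 28, 31, 33, 35, 42, 44, 47, 52, 53, 55, 56, 59, 61, 62, 63, 65, 67, 68, 69}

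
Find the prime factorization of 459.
3^3 × 17

Divide by primes starting from smallest:
459 ÷ 3 = 153
153 ÷ 3 = 51
51 ÷ 3 = 17
17 ÷ 17 = 1

459 = 3^3 × 17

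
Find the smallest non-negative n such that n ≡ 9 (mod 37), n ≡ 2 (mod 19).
268

Using the Chinese Remainder Theorem:
M = product of moduli = 703
For equation 1: M_1 = 19, 19 ≡ 19 (mod 37), inverse of 19 mod 37 is 2 (check: 19 × 2 = 38 ≡ 1 (mod 37))
For equation 2: M_2 = 37, 37 ≡ 18 (mod 19), inverse of 37 mod 19 is 18 (check: 18 × 18 = 324 ≡ 1 (mod 19))
Combine: n ≡ Σ r_i×M_i×(M_i⁻¹ mod m_i) = 9×19×2 + 2×37×18 = 342 + 1332 = 1674
1674 mod 703 = 268
n ≡ 268 (mod 703)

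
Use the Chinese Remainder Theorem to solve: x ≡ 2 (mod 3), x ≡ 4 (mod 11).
M = 3 × 11 = 33. M₁ = 11, y₁ ≡ 2 (mod 3). M₂ = 3, y₂ ≡ 4 (mod 11). x = 2×11×2 + 4×3×4 ≡ 26 (mod 33)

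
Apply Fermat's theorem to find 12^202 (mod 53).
By Fermat: 12^{52} ≡ 1 (mod 53). 202 = 3×52 + 46. So 12^{202} ≡ 12^{46} ≡ 25 (mod 53)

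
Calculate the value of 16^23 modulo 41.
Using repeated squaring. 23 = 16 + 4 + 2 + 1 (binary 10111). Repeated squaring mod 41: 16^1 ≡ 16; 16^2 ≡ 16² = 256 ≡ 10; 16^4 ≡ 10² = 100 ≡ 18; 16^8 ≡ 18² = 324 ≡ 37; 16^16 ≡ 37² = 1369 ≡ 16. Multiply: 16^23 = 16^16 × 16^4 × 16^2 × 16^1 ≡ 16 × 18 × 10 × 16 (mod 41): 16 × 18 = 288 ≡ 1; 1 × 10 = 10 ≡ 10; 10 × 16 = 160 ≡ 37. So 16^23 ≡ 37 (mod 41).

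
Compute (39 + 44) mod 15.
8

(39 + 44) = 83
83 mod 15 = 8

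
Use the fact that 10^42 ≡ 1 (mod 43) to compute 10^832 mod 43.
By Fermat: 10^{42} ≡ 1 (mod 43). 832 ≡ 34 (mod 42). So 10^{832} ≡ 10^{34} ≡ 38 (mod 43)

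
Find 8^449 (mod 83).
Using Fermat: 8^{82} ≡ 1 (mod 83). 449 ≡ 39 (mod 82). So 8^{449} ≡ 8^{39} ≡ 35 (mod 83)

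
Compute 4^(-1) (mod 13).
10

Using Extended Euclidean Algorithm:
gcd(4, 13) = 1
Bezout coefficients: 4 × -3 + 13 × 1 = 1
So 4 × -3 ≡ 1 (mod 13)
The inverse is -3 mod 13 = 10
Verification: 4 × 10 = 40 = 3 × 13 + 1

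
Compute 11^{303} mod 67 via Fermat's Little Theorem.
53

By Fermat's Little Theorem, a^(p-1) ≡ 1 (mod p) for prime p and gcd(a, p) = 1
Here p = 67, so 11^66 ≡ 1 (mod 67)
We can reduce the exponent: 303 mod 66 = 39
So 11^303 ≡ 11^39 (mod 67)
Computing: 11^39 mod 67 = 53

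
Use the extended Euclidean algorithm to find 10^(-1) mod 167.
Extended GCD: 10(-50) + 167(3) = 1. So 10^(-1) ≡ 117 ≡ 117 (mod 167). Verify: 10 × 117 = 1170 ≡ 1 (mod 167)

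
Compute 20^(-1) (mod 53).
8

Using Extended Euclidean Algorithm:
gcd(20, 53) = 1
Bezout coefficients: 20 × 8 + 53 × -3 = 1
So 20 × 8 ≡ 1 (mod 53)
The inverse is 8 mod 53 = 8
Verification: 20 × 8 = 160 = 3 × 53 + 1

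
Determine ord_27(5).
Powers of 5 mod 27: 5^1≡5, 5^2≡25, 5^3≡17, 5^4≡4, 5^5≡20, 5^6≡19, 5^7≡14, 5^8≡16, 5^9≡26, 5^10≡22, 5^11≡2, 5^12≡10, 5^13≡23, 5^14≡7, 5^15≡8, 5^16≡13, 5^17≡11, 5^18≡1. Order = 18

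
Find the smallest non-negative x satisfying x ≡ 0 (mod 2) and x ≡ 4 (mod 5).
M = 2 × 5 = 10. M₁ = 5, y₁ ≡ 1 (mod 2). M₂ = 2, y₂ ≡ 3 (mod 5). x = 0×5×1 + 4×2×3 ≡ 4 (mod 10)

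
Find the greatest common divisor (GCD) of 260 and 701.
1

Using the Euclidean algorithm:
260 = 0 × 701 + 260
701 = 2 × 260 + 181
260 = 1 × 181 + 79
181 = 2 × 79 + 23
79 = 3 × 23 + 10
23 = 2 × 10 + 3
10 = 3 × 3 + 1
3 = 3 × 1 + 0

GCD(260, 701) = 1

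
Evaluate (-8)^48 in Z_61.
Using repeated squaring. (-8) ≡ 53 (mod 61). 48 = 32 + 16 (binary 110000). Repeated squaring mod 61: 53^1 ≡ 53; 53^2 ≡ 53² = 2809 ≡ 3; 53^4 ≡ 3² = 9 ≡ 9; 53^8 ≡ 9² = 81 ≡ 20; 53^16 ≡ 20² = 400 ≡ 34; 53^32 ≡ 34² = 1156 ≡ 58. Multiply: (-8)^48 ≡ 53^32 × 53^16 ≡ 58 × 34 (mod 61): 58 × 34 = 1972 ≡ 20. So (-8)^48 ≡ 20 (mod 61).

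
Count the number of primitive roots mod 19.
Number of primitive roots mod 19 = φ(18) = 6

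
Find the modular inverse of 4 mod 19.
4^(-1) ≡ 5 (mod 19). Verification: 4 × 5 = 20 ≡ 1 (mod 19)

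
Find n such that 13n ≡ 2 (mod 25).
4

Since gcd(13, 25) = 1 divides 2, a solution exists.
Multiply both sides by the inverse of 13 mod 25:
  13^(-1) mod 25 = 2
  x ≡ 2 × 2 ≡ 4 ≡ 4 (mod 25)
Verification: 13 × 4 = 52 = 2 × 25 + 2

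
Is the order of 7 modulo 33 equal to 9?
No, the actual order is 10, not 9.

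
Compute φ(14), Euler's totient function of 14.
6

Prime factorization: 14 = 2 × 7
Using the formula φ(n) = n × Π(1 - 1/p) for each prime factor p:
φ(14) = 14 × (1 - 1/2) × (1 - 1/7)
φ(14) = 6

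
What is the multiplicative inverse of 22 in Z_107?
22^(-1) ≡ 73 (mod 107). Verification: 22 × 73 = 1606 ≡ 1 (mod 107)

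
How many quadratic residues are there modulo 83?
For prime 83, there are (p-1)/2 = (83-1)/2 = 41 quadratic residues (excluding 0).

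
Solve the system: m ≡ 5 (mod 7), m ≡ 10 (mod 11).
M = 7 × 11 = 77. M₁ = 11, y₁ ≡ 2 (mod 7). M₂ = 7, y₂ ≡ 8 (mod 11). m = 5×11×2 + 10×7×8 ≡ 54 (mod 77)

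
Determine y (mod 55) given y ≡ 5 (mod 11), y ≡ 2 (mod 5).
27

Using the Chinese Remainder Theorem:
M = product of moduli = 55
For equation 1: M_1 = 5, 5 ≡ 5 (mod 11), inverse of 5 mod 11 is 9 (check: 5 × 9 = 45 ≡ 1 (mod 11))
For equation 2: M_2 = 11, 11 ≡ 1 (mod 5), inverse of 11 mod 5 is 1 (check: 1 × 1 = 1 ≡ 1 (mod 5))
Combine: y ≡ Σ r_i×M_i×(M_i⁻¹ mod m_i) = 5×5×9 + 2×11×1 = 225 + 22 = 247
247 mod 55 = 27
y ≡ 27 (mod 55)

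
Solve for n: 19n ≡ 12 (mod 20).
8

Since gcd(19, 20) = 1 divides 12, a solution exists.
Multiply both sides by the inverse of 19 mod 20:
  19^(-1) mod 20 = 19
  x ≡ 19 × 12 ≡ 228 ≡ 8 (mod 20)
Verification: 19 × 8 = 152 = 7 × 20 + 12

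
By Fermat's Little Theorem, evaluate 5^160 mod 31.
By Fermat: 5^{30} ≡ 1 (mod 31). 160 = 5×30 + 10. So 5^{160} ≡ 5^{10} ≡ 5 (mod 31)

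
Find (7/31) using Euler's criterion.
(7/31) = 7^{15} mod 31 = 1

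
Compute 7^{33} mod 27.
10

Using successive squaring:
Binary expansion of 33: 100001
Powers of 7 mod 27 (each is the square of the previous):
  7^1 ≡ 7 (mod 27)
  7^2 ≡ 7² = 49 ≡ 22 (mod 27)
  7^4 ≡ 22² = 484 ≡ 25 (mod 27)
  7^8 ≡ 25² = 625 ≡ 4 (mod 27)
  7^16 ≡ 4² = 16 ≡ 16 (mod 27)
  7^32 ≡ 16² = 256 ≡ 13 (mod 27)
33 = 32 + 1, so 7^33 = 7^32 × 7^1 ≡ 13 × 7 (mod 27)
Multiplying step by step:
  13 × 7 = 91 ≡ 10 (mod 27)
Result: 7^33 ≡ 10 (mod 27)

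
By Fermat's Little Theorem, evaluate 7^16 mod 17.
By Fermat's Little Theorem, 7^{16} ≡ 1 (mod 17) since 17 is prime and gcd(7, 17) = 1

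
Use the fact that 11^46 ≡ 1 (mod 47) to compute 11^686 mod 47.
By Fermat: 11^{46} ≡ 1 (mod 47). 686 ≡ 42 (mod 46). So 11^{686} ≡ 11^{42} ≡ 2 (mod 47)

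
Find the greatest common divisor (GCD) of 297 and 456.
3

Using the Euclidean algorithm:
297 = 0 × 456 + 297
456 = 1 × 297 + 159
297 = 1 × 159 + 138
159 = 1 × 138 + 21
138 = 6 × 21 + 12
21 = 1 × 12 + 9
12 = 1 × 9 + 3
9 = 3 × 3 + 0

GCD(297, 456) = 3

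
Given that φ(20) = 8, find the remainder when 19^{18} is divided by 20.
By Euler: 19^{8} ≡ 1 (mod 20) since gcd(19, 20) = 1. 18 = 2×8 + 2. So 19^{18} ≡ 19^{2} ≡ 1 (mod 20)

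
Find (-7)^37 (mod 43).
Using repeated squaring. (-7) ≡ 36 (mod 43). 37 = 32 + 4 + 1 (binary 100101). Repeated squaring mod 43: 36^1 ≡ 36; 36^2 ≡ 36² = 1296 ≡ 6; 36^4 ≡ 6² = 36 ≡ 36; 36^8 ≡ 36² = 1296 ≡ 6; 36^16 ≡ 6² = 36 ≡ 36; 36^32 ≡ 36² = 1296 ≡ 6. Multiply: (-7)^37 ≡ 36^32 × 36^4 × 36^1 ≡ 6 × 36 × 36 (mod 43): 6 × 36 = 216 ≡ 1; 1 × 36 = 36 ≡ 36. So (-7)^37 ≡ 36 (mod 43).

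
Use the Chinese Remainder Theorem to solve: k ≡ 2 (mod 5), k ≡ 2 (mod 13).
M = 5 × 13 = 65. M₁ = 13, y₁ ≡ 2 (mod 5). M₂ = 5, y₂ ≡ 8 (mod 13). k = 2×13×2 + 2×5×8 ≡ 2 (mod 65)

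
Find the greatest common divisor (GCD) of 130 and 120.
10

Using the Euclidean algorithm:
130 = 1 × 120 + 10
120 = 12 × 10 + 0

GCD(130, 120) = 10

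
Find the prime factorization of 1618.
2 × 809

Divide by primes starting from smallest:
1618 ÷ 2 = 809
809 ÷ 809 = 1

1618 = 2 × 809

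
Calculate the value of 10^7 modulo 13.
7 = 4 + 2 + 1 (binary 111). Repeated squaring mod 13: 10^1 ≡ 10; 10^2 ≡ 10² = 100 ≡ 9; 10^4 ≡ 9² = 81 ≡ 3. Multiply: 10^7 = 10^4 × 10^2 × 10^1 ≡ 3 × 9 × 10 (mod 13): 3 × 9 = 27 ≡ 1; 1 × 10 = 10 ≡ 10. So 10^7 ≡ 10 (mod 13).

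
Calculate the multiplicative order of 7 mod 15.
Powers of 7 mod 15: 7^1≡7, 7^2≡4, 7^3≡13, 7^4≡1. Order = 4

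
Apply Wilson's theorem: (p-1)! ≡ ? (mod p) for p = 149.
By Wilson's theorem, (148)! ≡ -1 ≡ 148 (mod 149)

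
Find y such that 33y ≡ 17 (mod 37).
5

Since gcd(33, 37) = 1 divides 17, a solution exists.
Multiply both sides by the inverse of 33 mod 37:
  33^(-1) mod 37 = 9
  x ≡ 9 × 17 ≡ 153 ≡ 5 (mod 37)
Verification: 33 × 5 = 165 = 4 × 37 + 17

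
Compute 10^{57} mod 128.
0

Using successive squaring:
Binary expansion of 57: 111001
Powers of 10 mod 128 (each is the square of the previous):
  10^1 ≡ 10 (mod 128)
  10^2 ≡ 10² = 100 ≡ 100 (mod 128)
  10^4 ≡ 100² = 10000 ≡ 16 (mod 128)
  10^8 ≡ 16² = 256 ≡ 0 (mod 128)
  10^16 ≡ 0² = 0 ≡ 0 (mod 128)
  10^32 ≡ 0² = 0 ≡ 0 (mod 128)
57 = 32 + 16 + 8 + 1, so 10^57 = 10^32 × 10^16 × 10^8 × 10^1 ≡ 0 × 0 × 0 × 10 (mod 128)
Multiplying step by step:
  0 × 0 = 0 ≡ 0 (mod 128)
  0 × 0 = 0 ≡ 0 (mod 128)
  0 × 10 = 0 ≡ 0 (mod 128)
Result: 10^57 ≡ 0 (mod 128)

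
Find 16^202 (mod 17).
Using Fermat: 16^{16} ≡ 1 (mod 17). 202 ≡ 10 (mod 16). So 16^{202} ≡ 16^{10} ≡ 1 (mod 17)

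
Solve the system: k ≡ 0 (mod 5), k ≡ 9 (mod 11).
M = 5 × 11 = 55. M₁ = 11, y₁ ≡ 1 (mod 5). M₂ = 5, y₂ ≡ 9 (mod 11). k = 0×11×1 + 9×5×9 ≡ 20 (mod 55)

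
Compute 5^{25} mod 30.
5

Using successive squaring:
Binary expansion of 25: 11001
Powers of 5 mod 30 (each is the square of the previous):
  5^1 ≡ 5 (mod 30)
  5^2 ≡ 5² = 25 ≡ 25 (mod 30)
  5^4 ≡ 25² = 625 ≡ 25 (mod 30)
  5^8 ≡ 25² = 625 ≡ 25 (mod 30)
  5^16 ≡ 25² = 625 ≡ 25 (mod 30)
25 = 16 + 8 + 1, so 5^25 = 5^16 × 5^8 × 5^1 ≡ 25 × 25 × 5 (mod 30)
Multiplying step by step:
  25 × 25 = 625 ≡ 25 (mod 30)
  25 × 5 = 125 ≡ 5 (mod 30)
Result: 5^25 ≡ 5 (mod 30)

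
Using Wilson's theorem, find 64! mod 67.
(66)! = (64)! × (65) × (66) ≡ -1 (mod 67). So (64)! ≡ -1 × [(66)(65)]^(-1) ≡ 33 (mod 67)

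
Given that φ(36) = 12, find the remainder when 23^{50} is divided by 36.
By Euler: 23^{12} ≡ 1 (mod 36) since gcd(23, 36) = 1. 50 = 4×12 + 2. So 23^{50} ≡ 23^{2} ≡ 25 (mod 36)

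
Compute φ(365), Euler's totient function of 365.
288

Prime factorization: 365 = 5 × 73
Using the formula φ(n) = n × Π(1 - 1/p) for each prime factor p:
φ(365) = 365 × (1 - 1/5) × (1 - 1/73)
φ(365) = 288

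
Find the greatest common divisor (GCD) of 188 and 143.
1

Using the Euclidean algorithm:
188 = 1 × 143 + 45
143 = 3 × 45 + 8
45 = 5 × 8 + 5
8 = 1 × 5 + 3
5 = 1 × 3 + 2
3 = 1 × 2 + 1
2 = 2 × 1 + 0

GCD(188, 143) = 1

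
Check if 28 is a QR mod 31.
By Euler's criterion: 28^{15} ≡ 1 (mod 31). Since this equals 1, 28 is a QR.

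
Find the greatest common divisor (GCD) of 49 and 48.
1

Using the Euclidean algorithm:
49 = 1 × 48 + 1
48 = 48 × 1 + 0

GCD(49, 48) = 1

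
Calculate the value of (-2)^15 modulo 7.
Using Fermat: (-2)^{6} ≡ 1 (mod 7). 15 ≡ 3 (mod 6). So (-2)^{15} ≡ (-2)^{3} ≡ 6 (mod 7)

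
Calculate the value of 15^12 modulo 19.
Using repeated squaring. 12 = 8 + 4 (binary 1100). Repeated squaring mod 19: 15^1 ≡ 15; 15^2 ≡ 15² = 225 ≡ 16; 15^4 ≡ 16² = 256 ≡ 9; 15^8 ≡ 9² = 81 ≡ 5. Multiply: 15^12 = 15^8 × 15^4 ≡ 5 × 9 (mod 19): 5 × 9 = 45 ≡ 7. So 15^12 ≡ 7 (mod 19).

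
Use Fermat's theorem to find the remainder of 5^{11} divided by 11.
5

By Fermat's Little Theorem, a^(p-1) ≡ 1 (mod p) for prime p and gcd(a, p) = 1
Here p = 11, so 5^10 ≡ 1 (mod 11)
We can reduce the exponent: 11 mod 10 = 1
So 5^11 ≡ 5^1 (mod 11)
Computing: 5^1 mod 11 = 5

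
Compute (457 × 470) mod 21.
2

(457 × 470) = 214790
214790 mod 21 = 2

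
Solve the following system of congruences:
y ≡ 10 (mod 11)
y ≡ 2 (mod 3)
32

Using the Chinese Remainder Theorem:
M = product of moduli = 33
For equation 1: M_1 = 3, 3 ≡ 3 (mod 11), inverse of 3 mod 11 is 4 (check: 3 × 4 = 12 ≡ 1 (mod 11))
For equation 2: M_2 = 11, 11 ≡ 2 (mod 3), inverse of 11 mod 3 is 2 (check: 2 × 2 = 4 ≡ 1 (mod 3))
Combine: y ≡ Σ r_i×M_i×(M_i⁻¹ mod m_i) = 10×3×4 + 2×11×2 = 120 + 44 = 164
164 mod 33 = 32
y ≡ 32 (mod 33)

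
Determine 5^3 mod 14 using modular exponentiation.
3 = 2 + 1 (binary 11). Repeated squaring mod 14: 5^1 ≡ 5; 5^2 ≡ 5² = 25 ≡ 11. Multiply: 5^3 = 5^2 × 5^1 ≡ 11 × 5 (mod 14): 11 × 5 = 55 ≡ 13. So 5^3 ≡ 13 (mod 14).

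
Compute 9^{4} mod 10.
1

Using successive squaring:
Binary expansion of 4: 100
Powers of 9 mod 10 (each is the square of the previous):
  9^1 ≡ 9 (mod 10)
  9^2 ≡ 9² = 81 ≡ 1 (mod 10)
  9^4 ≡ 1² = 1 ≡ 1 (mod 10)
4 is a power of 2, so 9^4 is the last square: ≡ 1 (mod 10)
Result: 9^4 ≡ 1 (mod 10)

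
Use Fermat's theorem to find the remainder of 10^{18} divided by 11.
1

By Fermat's Little Theorem, a^(p-1) ≡ 1 (mod p) for prime p and gcd(a, p) = 1
Here p = 11, so 10^10 ≡ 1 (mod 11)
We can reduce the exponent: 18 mod 10 = 8
So 10^18 ≡ 10^8 (mod 11)
Computing: 10^8 mod 11 = 1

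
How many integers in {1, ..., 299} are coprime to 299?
264

Prime factorization: 299 = 13 × 23
Using the formula φ(n) = n × Π(1 - 1/p) for each prime factor p:
φ(299) = 299 × (1 - 1/13) × (1 - 1/23)
φ(299) = 264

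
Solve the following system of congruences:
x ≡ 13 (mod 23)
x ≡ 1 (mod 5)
36

Using the Chinese Remainder Theorem:
M = product of moduli = 115
For equation 1: M_1 = 5, 5 ≡ 5 (mod 23), inverse of 5 mod 23 is 14 (check: 5 × 14 = 70 ≡ 1 (mod 23))
For equation 2: M_2 = 23, 23 ≡ 3 (mod 5), inverse of 23 mod 5 is 2 (check: 3 × 2 = 6 ≡ 1 (mod 5))
Combine: x ≡ Σ r_i×M_i×(M_i⁻¹ mod m_i) = 13×5×14 + 1×23×2 = 910 + 46 = 956
956 mod 115 = 36
x ≡ 36 (mod 115)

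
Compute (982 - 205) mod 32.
9

(982 - 205) = 777
777 mod 32 = 9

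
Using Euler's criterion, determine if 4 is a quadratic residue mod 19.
By Euler's criterion: 4^{9} ≡ 1 (mod 19). Since this equals 1, 4 is a QR.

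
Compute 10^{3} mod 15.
10

Using successive squaring:
Binary expansion of 3: 11
Powers of 10 mod 15 (each is the square of the previous):
  10^1 ≡ 10 (mod 15)
  10^2 ≡ 10² = 100 ≡ 10 (mod 15)
3 = 2 + 1, so 10^3 = 10^2 × 10^1 ≡ 10 × 10 (mod 15)
Multiplying step by step:
  10 × 10 = 100 ≡ 10 (mod 15)
Result: 10^3 ≡ 10 (mod 15)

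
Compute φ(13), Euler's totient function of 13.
12

Prime factorization: 13 = 13
Using the formula φ(n) = n × Π(1 - 1/p) for each prime factor p:
φ(13) = 13 × (1 - 1/13)
φ(13) = 12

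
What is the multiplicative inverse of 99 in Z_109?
98

Using Extended Euclidean Algorithm:
gcd(99, 109) = 1
Bezout coefficients: 99 × -11 + 109 × 10 = 1
So 99 × -11 ≡ 1 (mod 109)
The inverse is -11 mod 109 = 98
Verification: 99 × 98 = 9702 = 89 × 109 + 1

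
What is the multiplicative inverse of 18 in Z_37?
18^(-1) ≡ 35 (mod 37). Verification: 18 × 35 = 630 ≡ 1 (mod 37)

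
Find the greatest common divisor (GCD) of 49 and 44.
1

Using the Euclidean algorithm:
49 = 1 × 44 + 5
44 = 8 × 5 + 4
5 = 1 × 4 + 1
4 = 4 × 1 + 0

GCD(49, 44) = 1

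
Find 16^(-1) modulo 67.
21

Using Extended Euclidean Algorithm:
gcd(16, 67) = 1
Bezout coefficients: 16 × 21 + 67 × -5 = 1
So 16 × 21 ≡ 1 (mod 67)
The inverse is 21 mod 67 = 21
Verification: 16 × 21 = 336 = 5 × 67 + 1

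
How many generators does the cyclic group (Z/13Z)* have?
4

The number of primitive roots modulo p is φ(p-1) = φ(12)
φ(12) = 4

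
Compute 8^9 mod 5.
8 ≡ 3 (mod 5). 9 = 8 + 1 (binary 1001). Repeated squaring mod 5: 3^1 ≡ 3; 3^2 ≡ 3² = 9 ≡ 4; 3^4 ≡ 4² = 16 ≡ 1; 3^8 ≡ 1² = 1 ≡ 1. Multiply: 8^9 ≡ 3^8 × 3^1 ≡ 1 × 3 (mod 5): 1 × 3 = 3 ≡ 3. So 8^9 ≡ 3 (mod 5).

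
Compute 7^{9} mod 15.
7

Using successive squaring:
Binary expansion of 9: 1001
Powers of 7 mod 15 (each is the square of the previous):
  7^1 ≡ 7 (mod 15)
  7^2 ≡ 7² = 49 ≡ 4 (mod 15)
  7^4 ≡ 4² = 16 ≡ 1 (mod 15)
  7^8 ≡ 1² = 1 ≡ 1 (mod 15)
9 = 8 + 1, so 7^9 = 7^8 × 7^1 ≡ 1 × 7 (mod 15)
Multiplying step by step:
  1 × 7 = 7 ≡ 7 (mod 15)
Result: 7^9 ≡ 7 (mod 15)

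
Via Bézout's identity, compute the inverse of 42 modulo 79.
Extended GCD: 42(32) + 79(-17) = 1. So 42^(-1) ≡ 32 ≡ 32 (mod 79). Verify: 42 × 32 = 1344 ≡ 1 (mod 79)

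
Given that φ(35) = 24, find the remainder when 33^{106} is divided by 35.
By Euler: 33^{24} ≡ 1 (mod 35) since gcd(33, 35) = 1. 106 = 4×24 + 10. So 33^{106} ≡ 33^{10} ≡ 9 (mod 35)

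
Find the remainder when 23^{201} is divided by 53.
By Fermat: 23^{52} ≡ 1 (mod 53). 201 = 3×52 + 45. So 23^{201} ≡ 23^{45} ≡ 23 (mod 53)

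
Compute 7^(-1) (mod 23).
10

Using Extended Euclidean Algorithm:
gcd(7, 23) = 1
Bezout coefficients: 7 × 10 + 23 × -3 = 1
So 7 × 10 ≡ 1 (mod 23)
The inverse is 10 mod 23 = 10
Verification: 7 × 10 = 70 = 3 × 23 + 1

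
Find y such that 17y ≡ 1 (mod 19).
17^(-1) ≡ 9 (mod 19). Verification: 17 × 9 = 153 ≡ 1 (mod 19)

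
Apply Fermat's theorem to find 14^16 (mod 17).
By Fermat's Little Theorem, 14^{16} ≡ 1 (mod 17) since 17 is prime and gcd(14, 17) = 1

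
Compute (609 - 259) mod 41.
22

(609 - 259) = 350
350 mod 41 = 22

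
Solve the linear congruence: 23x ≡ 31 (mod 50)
47

Since gcd(23, 50) = 1 divides 31, a solution exists.
Multiply both sides by the inverse of 23 mod 50:
  23^(-1) mod 50 = 37
  x ≡ 37 × 31 ≡ 1147 ≡ 47 (mod 50)
Verification: 23 × 47 = 1081 = 21 × 50 + 31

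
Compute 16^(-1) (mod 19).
16^(-1) ≡ 6 (mod 19). Verification: 16 × 6 = 96 ≡ 1 (mod 19)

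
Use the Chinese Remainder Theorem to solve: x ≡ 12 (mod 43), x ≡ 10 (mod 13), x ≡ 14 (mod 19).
3624

Using the Chinese Remainder Theorem:
M = product of moduli = 10621
For equation 1: M_1 = 247, 247 ≡ 32 (mod 43), inverse of 247 mod 43 is 39 (check: 32 × 39 = 1248 ≡ 1 (mod 43))
For equation 2: M_2 = 817, 817 ≡ 11 (mod 13), inverse of 817 mod 13 is 6 (check: 11 × 6 = 66 ≡ 1 (mod 13))
For equation 3: M_3 = 559, 559 ≡ 8 (mod 19), inverse of 559 mod 19 is 12 (check: 8 × 12 = 96 ≡ 1 (mod 19))
Combine: x ≡ Σ r_i×M_i×(M_i⁻¹ mod m_i) = 12×247×39 + 10×817×6 + 14×559×12 = 115596 + 49020 + 93912 = 258528
258528 mod 10621 = 3624
x ≡ 3624 (mod 10621)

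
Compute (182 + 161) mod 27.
19

(182 + 161) = 343
343 mod 27 = 19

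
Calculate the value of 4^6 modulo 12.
6 = 4 + 2 (binary 110). Repeated squaring mod 12: 4^1 ≡ 4; 4^2 ≡ 4² = 16 ≡ 4; 4^4 ≡ 4² = 16 ≡ 4. Multiply: 4^6 = 4^4 × 4^2 ≡ 4 × 4 (mod 12): 4 × 4 = 16 ≡ 4. So 4^6 ≡ 4 (mod 12).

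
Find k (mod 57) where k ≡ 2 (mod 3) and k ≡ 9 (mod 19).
M = 3 × 19 = 57. M₁ = 19, y₁ ≡ 1 (mod 3). M₂ = 3, y₂ ≡ 13 (mod 19). k = 2×19×1 + 9×3×13 ≡ 47 (mod 57)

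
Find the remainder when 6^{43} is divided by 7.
By Fermat: 6^{6} ≡ 1 (mod 7). 43 = 7×6 + 1. So 6^{43} ≡ 6^{1} ≡ 6 (mod 7)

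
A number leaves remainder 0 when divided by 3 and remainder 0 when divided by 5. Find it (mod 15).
M = 3 × 5 = 15. M₁ = 5, y₁ ≡ 2 (mod 3). M₂ = 3, y₂ ≡ 2 (mod 5). m = 0×5×2 + 0×3×2 ≡ 0 (mod 15)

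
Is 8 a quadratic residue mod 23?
By Euler's criterion: 8^{11} ≡ 1 (mod 23). Since this equals 1, 8 is a QR.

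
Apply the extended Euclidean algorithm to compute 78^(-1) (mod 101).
Extended GCD: 78(-22) + 101(17) = 1. So 78^(-1) ≡ 79 ≡ 79 (mod 101). Verify: 78 × 79 = 6162 ≡ 1 (mod 101)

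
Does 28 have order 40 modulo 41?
p - 1 = 40 has prime divisors 2, 5. Check 28^(40/q) mod 41 for each: 28^(40/2) = 28^20 ≡ 40, 28^(40/5) = 28^8 ≡ 10 (mod 41). None of these is 1, so 28 has order 40 = φ(41), so it is a primitive root mod 41.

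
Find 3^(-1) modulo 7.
5

Using Extended Euclidean Algorithm:
gcd(3, 7) = 1
Bezout coefficients: 3 × -2 + 7 × 1 = 1
So 3 × -2 ≡ 1 (mod 7)
The inverse is -2 mod 7 = 5
Verification: 3 × 5 = 15 = 2 × 7 + 1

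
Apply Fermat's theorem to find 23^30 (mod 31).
By Fermat's Little Theorem, 23^{30} ≡ 1 (mod 31) since 31 is prime and gcd(23, 31) = 1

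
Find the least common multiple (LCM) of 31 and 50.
1550

First find GCD(31, 50) using the Euclidean algorithm:
31 = 0 × 50 + 31
50 = 1 × 31 + 19
31 = 1 × 19 + 12
19 = 1 × 12 + 7
12 = 1 × 7 + 5
7 = 1 × 5 + 2
5 = 2 × 2 + 1
2 = 2 × 1 + 0
GCD(31, 50) = 1

LCM formula: LCM(a, b) = (a × b) / GCD(a, b)
LCM(31, 50) = (31 × 50) / 1
LCM(31, 50) = 1550 / 1
LCM(31, 50) = 1550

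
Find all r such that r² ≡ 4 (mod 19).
The square roots of 4 mod 19 are 17 and 2. Verify: 17² = 289 ≡ 4 (mod 19)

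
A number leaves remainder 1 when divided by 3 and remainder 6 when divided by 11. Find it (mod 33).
M = 3 × 11 = 33. M₁ = 11, y₁ ≡ 2 (mod 3). M₂ = 3, y₂ ≡ 4 (mod 11). r = 1×11×2 + 6×3×4 ≡ 28 (mod 33)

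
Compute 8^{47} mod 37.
14

Using successive squaring:
Binary expansion of 47: 101111
Powers of 8 mod 37 (each is the square of the previous):
  8^1 ≡ 8 (mod 37)
  8^2 ≡ 8² = 64 ≡ 27 (mod 37)
  8^4 ≡ 27² = 729 ≡ 26 (mod 37)
  8^8 ≡ 26² = 676 ≡ 10 (mod 37)
  8^16 ≡ 10² = 100 ≡ 26 (mod 37)
  8^32 ≡ 26² = 676 ≡ 10 (mod 37)
47 = 32 + 8 + 4 + 2 + 1, so 8^47 = 8^32 × 8^8 × 8^4 × 8^2 × 8^1 ≡ 10 × 10 × 26 × 27 × 8 (mod 37)
Multiplying step by step:
  10 × 10 = 100 ≡ 26 (mod 37)
  26 × 26 = 676 ≡ 10 (mod 37)
  10 × 27 = 270 ≡ 11 (mod 37)
  11 × 8 = 88 ≡ 14 (mod 37)
Result: 8^47 ≡ 14 (mod 37)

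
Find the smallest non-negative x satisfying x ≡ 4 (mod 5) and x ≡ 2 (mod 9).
M = 5 × 9 = 45. M₁ = 9, y₁ ≡ 4 (mod 5). M₂ = 5, y₂ ≡ 2 (mod 9). x = 4×9×4 + 2×5×2 ≡ 29 (mod 45)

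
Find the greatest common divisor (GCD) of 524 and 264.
4

Using the Euclidean algorithm:
524 = 1 × 264 + 260
264 = 1 × 260 + 4
260 = 65 × 4 + 0

GCD(524, 264) = 4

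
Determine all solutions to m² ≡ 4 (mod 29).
The square roots of 4 mod 29 are 27 and 2. Verify: 27² = 729 ≡ 4 (mod 29)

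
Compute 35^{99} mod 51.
35

Using successive squaring:
Binary expansion of 99: 1100011
Powers of 35 mod 51 (each is the square of the previous):
  35^1 ≡ 35 (mod 51)
  35^2 ≡ 35² = 1225 ≡ 1 (mod 51)
  35^4 ≡ 1² = 1 ≡ 1 (mod 51)
  35^8 ≡ 1² = 1 ≡ 1 (mod 51)
  35^16 ≡ 1² = 1 ≡ 1 (mod 51)
  35^32 ≡ 1² = 1 ≡ 1 (mod 51)
  35^64 ≡ 1² = 1 ≡ 1 (mod 51)
99 = 64 + 32 + 2 + 1, so 35^99 = 35^64 × 35^32 × 35^2 × 35^1 ≡ 1 × 1 × 1 × 35 (mod 51)
Multiplying step by step:
  1 × 1 = 1 ≡ 1 (mod 51)
  1 × 1 = 1 ≡ 1 (mod 51)
  1 × 35 = 35 ≡ 35 (mod 51)
Result: 35^99 ≡ 35 (mod 51)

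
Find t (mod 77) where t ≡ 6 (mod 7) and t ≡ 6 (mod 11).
M = 7 × 11 = 77. M₁ = 11, y₁ ≡ 2 (mod 7). M₂ = 7, y₂ ≡ 8 (mod 11). t = 6×11×2 + 6×7×8 ≡ 6 (mod 77)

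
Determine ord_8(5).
Powers of 5 mod 8: 5^1≡5, 5^2≡1. Order = 2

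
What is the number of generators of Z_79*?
Number of primitive roots mod 79 = φ(78) = 24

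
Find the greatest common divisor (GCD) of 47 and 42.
1

Using the Euclidean algorithm:
47 = 1 × 42 + 5
42 = 8 × 5 + 2
5 = 2 × 2 + 1
2 = 2 × 1 + 0

GCD(47, 42) = 1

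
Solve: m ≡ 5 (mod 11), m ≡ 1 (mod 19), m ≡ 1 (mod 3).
M = 11 × 19 × 3 = 627. M₁ = 57, y₁ ≡ 6 (mod 11). M₂ = 33, y₂ ≡ 15 (mod 19). M₃ = 209, y₃ ≡ 2 (mod 3). m = 5×57×6 + 1×33×15 + 1×209×2 ≡ 115 (mod 627)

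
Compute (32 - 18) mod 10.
4

(32 - 18) = 14
14 mod 10 = 4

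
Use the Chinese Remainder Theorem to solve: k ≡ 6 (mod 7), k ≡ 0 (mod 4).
M = 7 × 4 = 28. M₁ = 4, y₁ ≡ 2 (mod 7). M₂ = 7, y₂ ≡ 3 (mod 4). k = 6×4×2 + 0×7×3 ≡ 20 (mod 28)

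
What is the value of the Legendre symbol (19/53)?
(19/53) = 19^{26} mod 53 = -1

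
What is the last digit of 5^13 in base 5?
Using repeated squaring. 5 ≡ 0 (mod 5). 13 = 8 + 4 + 1 (binary 1101). Repeated squaring mod 5: 0^1 ≡ 0; 0^2 ≡ 0² = 0 ≡ 0; 0^4 ≡ 0² = 0 ≡ 0; 0^8 ≡ 0² = 0 ≡ 0. Multiply: 5^13 ≡ 0^8 × 0^4 × 0^1 ≡ 0 × 0 × 0 (mod 5): 0 × 0 = 0 ≡ 0; 0 × 0 = 0 ≡ 0. So 5^13 ≡ 0 (mod 5).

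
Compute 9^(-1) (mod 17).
9^(-1) ≡ 2 (mod 17). Verification: 9 × 2 = 18 ≡ 1 (mod 17)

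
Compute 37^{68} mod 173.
83

Using successive squaring:
Binary expansion of 68: 1000100
Powers of 37 mod 173 (each is the square of the previous):
  37^1 ≡ 37 (mod 173)
  37^2 ≡ 37² = 1369 ≡ 158 (mod 173)
  37^4 ≡ 158² = 24964 ≡ 52 (mod 173)
  37^8 ≡ 52² = 2704 ≡ 109 (mod 173)
  37^16 ≡ 109² = 11881 ≡ 117 (mod 173)
  37^32 ≡ 117² = 13689 ≡ 22 (mod 173)
  37^64 ≡ 22² = 484 ≡ 138 (mod 173)
68 = 64 + 4, so 37^68 = 37^64 × 37^4 ≡ 138 × 52 (mod 173)
Multiplying step by step:
  138 × 52 = 7176 ≡ 83 (mod 173)
Result: 37^68 ≡ 83 (mod 173)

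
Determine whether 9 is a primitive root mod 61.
p - 1 = 60 has prime divisors 2, 3, 5. Check 9^(60/q) mod 61 for each: 9^(60/2) = 9^30 ≡ 1, 9^(60/3) = 9^20 ≡ 1, 9^(60/5) = 9^12 ≡ 20 (mod 61). Since 9^30 ≡ 1 (mod 61), the order of 9 divides 30 (in fact the order is 5) ≠ 60, so it is not a primitive root.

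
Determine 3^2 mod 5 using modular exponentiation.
2 = 2 (binary 10). Repeated squaring mod 5: 3^1 ≡ 3; 3^2 ≡ 3² = 9 ≡ 4. So 3^2 ≡ 4 (mod 5).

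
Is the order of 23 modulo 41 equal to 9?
No, the actual order is 10, not 9.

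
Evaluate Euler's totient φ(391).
352

Prime factorization: 391 = 17 × 23
Using the formula φ(n) = n × Π(1 - 1/p) for each prime factor p:
φ(391) = 391 × (1 - 1/17) × (1 - 1/23)
φ(391) = 352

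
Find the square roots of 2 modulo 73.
The square roots of 2 mod 73 are 32 and 41. Verify: 32² = 1024 ≡ 2 (mod 73)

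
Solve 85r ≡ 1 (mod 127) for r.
85^(-1) ≡ 3 (mod 127). Verification: 85 × 3 = 255 ≡ 1 (mod 127)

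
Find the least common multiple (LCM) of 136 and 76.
2584

First find GCD(136, 76) using the Euclidean algorithm:
136 = 1 × 76 + 60
76 = 1 × 60 + 16
60 = 3 × 16 + 12
16 = 1 × 12 + 4
12 = 3 × 4 + 0
GCD(136, 76) = 4

LCM formula: LCM(a, b) = (a × b) / GCD(a, b)
LCM(136, 76) = (136 × 76) / 4
LCM(136, 76) = 10336 / 4
LCM(136, 76) = 2584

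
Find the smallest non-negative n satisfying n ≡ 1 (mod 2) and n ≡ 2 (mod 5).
M = 2 × 5 = 10. M₁ = 5, y₁ ≡ 1 (mod 2). M₂ = 2, y₂ ≡ 3 (mod 5). n = 1×5×1 + 2×2×3 ≡ 7 (mod 10)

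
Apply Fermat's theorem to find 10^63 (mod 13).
By Fermat: 10^{12} ≡ 1 (mod 13). 63 = 5×12 + 3. So 10^{63} ≡ 10^{3} ≡ 12 (mod 13)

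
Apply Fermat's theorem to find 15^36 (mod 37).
By Fermat's Little Theorem, 15^{36} ≡ 1 (mod 37) since 37 is prime and gcd(15, 37) = 1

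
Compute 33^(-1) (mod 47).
33^(-1) ≡ 10 (mod 47). Verification: 33 × 10 = 330 ≡ 1 (mod 47)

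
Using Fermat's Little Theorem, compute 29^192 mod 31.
By Fermat: 29^{30} ≡ 1 (mod 31). 192 = 6×30 + 12. So 29^{192} ≡ 29^{12} ≡ 4 (mod 31)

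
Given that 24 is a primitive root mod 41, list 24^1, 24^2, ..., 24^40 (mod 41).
g^1, g^2, ..., g^{40} mod 41: {24, 2, 7, 4, 14, 8, 28, 16, 15, 32, 30, 23, 19, 5, 38, 10, 35, 20, 29, 40, 17, 39, 34, 37, 27, 33, 13, 25, 26, 9, 11, 18, 22, 36, 3, 31, 6, 21, 12, 1}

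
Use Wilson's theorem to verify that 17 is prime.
(16)! mod 17 = 16. Since this equals -1 (mod 17), Wilson confirms 17 is prime.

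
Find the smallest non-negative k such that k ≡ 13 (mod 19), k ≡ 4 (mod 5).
89

Using the Chinese Remainder Theorem:
M = product of moduli = 95
For equation 1: M_1 = 5, 5 ≡ 5 (mod 19), inverse of 5 mod 19 is 4 (check: 5 × 4 = 20 ≡ 1 (mod 19))
For equation 2: M_2 = 19, 19 ≡ 4 (mod 5), inverse of 19 mod 5 is 4 (check: 4 × 4 = 16 ≡ 1 (mod 5))
Combine: k ≡ Σ r_i×M_i×(M_i⁻¹ mod m_i) = 13×5×4 + 4×19×4 = 260 + 304 = 564
564 mod 95 = 89
k ≡ 89 (mod 95)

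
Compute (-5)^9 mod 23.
(-5) ≡ 18 (mod 23). 9 = 8 + 1 (binary 1001). Repeated squaring mod 23: 18^1 ≡ 18; 18^2 ≡ 18² = 324 ≡ 2; 18^4 ≡ 2² = 4 ≡ 4; 18^8 ≡ 4² = 16 ≡ 16. Multiply: (-5)^9 ≡ 18^8 × 18^1 ≡ 16 × 18 (mod 23): 16 × 18 = 288 ≡ 12. So (-5)^9 ≡ 12 (mod 23).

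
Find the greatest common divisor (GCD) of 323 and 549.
1

Using the Euclidean algorithm:
323 = 0 × 549 + 323
549 = 1 × 323 + 226
323 = 1 × 226 + 97
226 = 2 × 97 + 32
97 = 3 × 32 + 1
32 = 32 × 1 + 0

GCD(323, 549) = 1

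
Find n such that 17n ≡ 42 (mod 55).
51

Since gcd(17, 55) = 1 divides 42, a solution exists.
Multiply both sides by the inverse of 17 mod 55:
  17^(-1) mod 55 = 13
  x ≡ 13 × 42 ≡ 546 ≡ 51 (mod 55)
Verification: 17 × 51 = 867 = 15 × 55 + 42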